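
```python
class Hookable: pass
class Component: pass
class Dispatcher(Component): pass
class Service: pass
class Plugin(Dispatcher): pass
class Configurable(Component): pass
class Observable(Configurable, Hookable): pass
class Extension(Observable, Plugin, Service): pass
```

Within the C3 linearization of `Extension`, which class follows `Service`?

object

L[Extension] = Extension + merge(L[Observable], L[Plugin], L[Service], [Observable Plugin Service])
  take Observable:  [Observable Configurable Component Hookable object] + [Plugin Dispatcher Component object] + [Service object] + [Observable Plugin Service]
  take Configurable:  [Configurable Component Hookable object] + [Plugin Dispatcher Component object] + [Service object] + [Plugin Service]
  take Plugin:  [Component Hookable object] + [Plugin Dispatcher Component object] + [Service object] + [Plugin Service]
  take Dispatcher:  [Component Hookable object] + [Dispatcher Component object] + [Service object] + [Service]
  take Component:  [Component Hookable object] + [Component object] + [Service object] + [Service]
  take Hookable:  [Hookable object] + [object] + [Service object] + [Service]
  take Service:  [object] + [object] + [Service object] + [Service]
  take object:  [object] + [object] + [object]
MRO: Extension Observable Configurable Plugin Dispatcher Component Hookable Service object
Service is at position 7; next is object.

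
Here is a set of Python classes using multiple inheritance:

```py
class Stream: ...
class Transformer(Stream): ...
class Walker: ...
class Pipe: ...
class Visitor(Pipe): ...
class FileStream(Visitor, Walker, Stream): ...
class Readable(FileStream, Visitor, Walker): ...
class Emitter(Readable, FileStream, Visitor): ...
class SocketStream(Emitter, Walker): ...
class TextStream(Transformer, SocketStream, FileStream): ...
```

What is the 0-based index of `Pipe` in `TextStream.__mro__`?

7

L[TextStream] = TextStream + merge(L[Transformer], L[SocketStream], L[FileStream], [Transformer SocketStream FileStream])
  take Transformer:  [Transformer Stream object] + [SocketStream Emitter Readable FileStream Visitor Pipe Walker Stream object] + [FileStream Visitor Pipe Walker Stream object] + [Transformer SocketStream FileStream]
  take SocketStream:  [Stream object] + [SocketStream Emitter Readable FileStream Visitor Pipe Walker Stream object] + [FileStream Visitor Pipe Walker Stream object] + [SocketStream FileStream]
  take Emitter:  [Stream object] + [Emitter Readable FileStream Visitor Pipe Walker Stream object] + [FileStream Visitor Pipe Walker Stream object] + [FileStream]
  take Readable:  [Stream object] + [Readable FileStream Visitor Pipe Walker Stream object] + [FileStream Visitor Pipe Walker Stream object] + [FileStream]
  take FileStream:  [Stream object] + [FileStream Visitor Pipe Walker Stream object] + [FileStream Visitor Pipe Walker Stream object] + [FileStream]
  take Visitor:  [Stream object] + [Visitor Pipe Walker Stream object] + [Visitor Pipe Walker Stream object]
  take Pipe:  [Stream object] + [Pipe Walker Stream object] + [Pipe Walker Stream object]
  take Walker:  [Stream object] + [Walker Stream object] + [Walker Stream object]
  take Stream:  [Stream object] + [Stream object] + [Stream object]
  take object:  [object] + [object] + [object]
MRO: TextStream Transformer SocketStream Emitter Readable FileStream Visitor Pipe Walker Stream object
Pipe sits at index 7.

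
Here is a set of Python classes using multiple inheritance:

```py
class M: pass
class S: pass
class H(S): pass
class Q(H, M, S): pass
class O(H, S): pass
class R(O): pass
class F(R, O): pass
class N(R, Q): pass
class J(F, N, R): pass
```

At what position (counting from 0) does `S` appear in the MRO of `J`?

L[J] = J + merge(L[F], L[N], L[R], [F N R])
  take F:  [F R O H S object] + [N R O Q H M S object] + [R O H S object] + [F N R]
  take N:  [R O H S object] + [N R O Q H M S object] + [R O H S object] + [N R]
  take R:  [R O H S object] + [R O Q H M S object] + [R O H S object] + [R]
  take O:  [O H S object] + [O Q H M S object] + [O H S object]
  take Q:  [H S object] + [Q H M S object] + [H S object]
  take H:  [H S object] + [H M S object] + [H S object]
  take M:  [S object] + [M S object] + [S object]
  take S:  [S object] + [S object] + [S object]
  take object:  [object] + [object] + [object]
MRO: J F N R O Q H M S object
S sits at index 8.

8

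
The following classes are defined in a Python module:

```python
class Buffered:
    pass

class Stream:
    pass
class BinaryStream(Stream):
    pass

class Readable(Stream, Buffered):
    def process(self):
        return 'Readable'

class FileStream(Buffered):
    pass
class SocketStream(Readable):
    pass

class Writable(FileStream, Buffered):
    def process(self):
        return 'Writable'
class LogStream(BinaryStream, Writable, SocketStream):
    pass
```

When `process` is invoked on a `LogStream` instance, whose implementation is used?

L[LogStream] = LogStream + merge(L[BinaryStream], L[Writable], L[SocketStream], [BinaryStream Writable SocketStream])
  take BinaryStream:  [BinaryStream Stream object] + [Writable FileStream Buffered object] + [SocketStream Readable Stream Buffered object] + [BinaryStream Writable SocketStream]
  take Writable:  [Stream object] + [Writable FileStream Buffered object] + [SocketStream Readable Stream Buffered object] + [Writable SocketStream]
  take FileStream:  [Stream object] + [FileStream Buffered object] + [SocketStream Readable Stream Buffered object] + [SocketStream]
  take SocketStream:  [Stream object] + [Buffered object] + [SocketStream Readable Stream Buffered object] + [SocketStream]
  take Readable:  [Stream object] + [Buffered object] + [Readable Stream Buffered object]
  take Stream:  [Stream object] + [Buffered object] + [Stream Buffered object]
  take Buffered:  [object] + [Buffered object] + [Buffered object]
  take object:  [object] + [object] + [object]
MRO: LogStream BinaryStream Writable FileStream SocketStream Readable Stream Buffered object
process is defined in: Readable, Writable. First along the MRO is Writable.

Writable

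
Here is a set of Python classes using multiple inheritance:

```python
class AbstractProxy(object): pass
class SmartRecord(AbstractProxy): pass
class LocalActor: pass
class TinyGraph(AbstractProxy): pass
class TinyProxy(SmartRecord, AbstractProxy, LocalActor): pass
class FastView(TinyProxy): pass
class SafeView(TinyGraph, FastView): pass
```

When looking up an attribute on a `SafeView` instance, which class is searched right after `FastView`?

TinyProxy

L[SafeView] = SafeView + merge(L[TinyGraph], L[FastView], [TinyGraph FastView])
  take TinyGraph:  [TinyGraph AbstractProxy object] + [FastView TinyProxy SmartRecord AbstractProxy LocalActor object] + [TinyGraph FastView]
  take FastView:  [AbstractProxy object] + [FastView TinyProxy SmartRecord AbstractProxy LocalActor object] + [FastView]
  take TinyProxy:  [AbstractProxy object] + [TinyProxy SmartRecord AbstractProxy LocalActor object]
  take SmartRecord:  [AbstractProxy object] + [SmartRecord AbstractProxy LocalActor object]
  take AbstractProxy:  [AbstractProxy object] + [AbstractProxy LocalActor object]
  take LocalActor:  [object] + [LocalActor object]
  take object:  [object] + [object]
MRO: SafeView TinyGraph FastView TinyProxy SmartRecord AbstractProxy LocalActor object
FastView is at position 2; next is TinyProxy.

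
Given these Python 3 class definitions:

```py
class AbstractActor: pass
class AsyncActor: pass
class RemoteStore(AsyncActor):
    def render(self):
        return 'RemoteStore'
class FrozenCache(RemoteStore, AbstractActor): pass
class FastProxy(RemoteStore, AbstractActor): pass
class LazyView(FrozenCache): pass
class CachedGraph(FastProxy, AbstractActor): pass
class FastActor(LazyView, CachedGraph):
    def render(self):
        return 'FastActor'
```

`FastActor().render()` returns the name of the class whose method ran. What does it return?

FastActor

L[FastActor] = FastActor + merge(L[LazyView], L[CachedGraph], [LazyView CachedGraph])
  take LazyView:  [LazyView FrozenCache RemoteStore AsyncActor AbstractActor object] + [CachedGraph FastProxy RemoteStore AsyncActor AbstractActor object] + [LazyView CachedGraph]
  take FrozenCache:  [FrozenCache RemoteStore AsyncActor AbstractActor object] + [CachedGraph FastProxy RemoteStore AsyncActor AbstractActor object] + [CachedGraph]
  take CachedGraph:  [RemoteStore AsyncActor AbstractActor object] + [CachedGraph FastProxy RemoteStore AsyncActor AbstractActor object] + [CachedGraph]
  take FastProxy:  [RemoteStore AsyncActor AbstractActor object] + [FastProxy RemoteStore AsyncActor AbstractActor object]
  take RemoteStore:  [RemoteStore AsyncActor AbstractActor object] + [RemoteStore AsyncActor AbstractActor object]
  take AsyncActor:  [AsyncActor AbstractActor object] + [AsyncActor AbstractActor object]
  take AbstractActor:  [AbstractActor object] + [AbstractActor object]
  take object:  [object] + [object]
MRO: FastActor LazyView FrozenCache CachedGraph FastProxy RemoteStore AsyncActor AbstractActor object
render is defined in: FastActor, RemoteStore. First along the MRO is FastActor.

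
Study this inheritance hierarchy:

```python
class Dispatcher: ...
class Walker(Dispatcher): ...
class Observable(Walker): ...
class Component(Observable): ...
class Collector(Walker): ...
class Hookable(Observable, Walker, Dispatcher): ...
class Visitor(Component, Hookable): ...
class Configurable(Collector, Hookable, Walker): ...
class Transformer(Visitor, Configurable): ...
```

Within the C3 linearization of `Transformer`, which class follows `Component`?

L[Transformer] = Transformer + merge(L[Visitor], L[Configurable], [Visitor Configurable])
  take Visitor:  [Visitor Component Hookable Observable Walker Dispatcher object] + [Configurable Collector Hookable Observable Walker Dispatcher object] + [Visitor Configurable]
  take Component:  [Component Hookable Observable Walker Dispatcher object] + [Configurable Collector Hookable Observable Walker Dispatcher object] + [Configurable]
  take Configurable:  [Hookable Observable Walker Dispatcher object] + [Configurable Collector Hookable Observable Walker Dispatcher object] + [Configurable]
  take Collector:  [Hookable Observable Walker Dispatcher object] + [Collector Hookable Observable Walker Dispatcher object]
  take Hookable:  [Hookable Observable Walker Dispatcher object] + [Hookable Observable Walker Dispatcher object]
  take Observable:  [Observable Walker Dispatcher object] + [Observable Walker Dispatcher object]
  take Walker:  [Walker Dispatcher object] + [Walker Dispatcher object]
  take Dispatcher:  [Dispatcher object] + [Dispatcher object]
  take object:  [object] + [object]
MRO: Transformer Visitor Component Configurable Collector Hookable Observable Walker Dispatcher object
Component is at position 2; next is Configurable.

Configurable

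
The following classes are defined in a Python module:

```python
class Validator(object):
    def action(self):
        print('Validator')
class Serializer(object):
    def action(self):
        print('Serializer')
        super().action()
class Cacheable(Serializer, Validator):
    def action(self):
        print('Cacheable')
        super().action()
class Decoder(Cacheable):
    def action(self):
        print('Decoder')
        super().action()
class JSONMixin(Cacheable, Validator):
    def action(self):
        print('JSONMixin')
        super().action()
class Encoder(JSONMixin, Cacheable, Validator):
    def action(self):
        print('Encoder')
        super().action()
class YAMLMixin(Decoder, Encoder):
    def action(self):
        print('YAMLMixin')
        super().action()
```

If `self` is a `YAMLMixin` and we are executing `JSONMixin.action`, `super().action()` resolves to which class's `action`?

L[YAMLMixin] = YAMLMixin + merge(L[Decoder], L[Encoder], [Decoder Encoder])
  take Decoder:  [Decoder Cacheable Serializer Validator object] + [Encoder JSONMixin Cacheable Serializer Validator object] + [Decoder Encoder]
  take Encoder:  [Cacheable Serializer Validator object] + [Encoder JSONMixin Cacheable Serializer Validator object] + [Encoder]
  take JSONMixin:  [Cacheable Serializer Validator object] + [JSONMixin Cacheable Serializer Validator object]
  take Cacheable:  [Cacheable Serializer Validator object] + [Cacheable Serializer Validator object]
  take Serializer:  [Serializer Validator object] + [Serializer Validator object]
  take Validator:  [Validator object] + [Validator object]
  take object:  [object] + [object]
MRO: YAMLMixin Decoder Encoder JSONMixin Cacheable Serializer Validator object
super() in JSONMixin.action on a YAMLMixin instance goes to the class after JSONMixin in YAMLMixin's MRO: Cacheable.

Cacheable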